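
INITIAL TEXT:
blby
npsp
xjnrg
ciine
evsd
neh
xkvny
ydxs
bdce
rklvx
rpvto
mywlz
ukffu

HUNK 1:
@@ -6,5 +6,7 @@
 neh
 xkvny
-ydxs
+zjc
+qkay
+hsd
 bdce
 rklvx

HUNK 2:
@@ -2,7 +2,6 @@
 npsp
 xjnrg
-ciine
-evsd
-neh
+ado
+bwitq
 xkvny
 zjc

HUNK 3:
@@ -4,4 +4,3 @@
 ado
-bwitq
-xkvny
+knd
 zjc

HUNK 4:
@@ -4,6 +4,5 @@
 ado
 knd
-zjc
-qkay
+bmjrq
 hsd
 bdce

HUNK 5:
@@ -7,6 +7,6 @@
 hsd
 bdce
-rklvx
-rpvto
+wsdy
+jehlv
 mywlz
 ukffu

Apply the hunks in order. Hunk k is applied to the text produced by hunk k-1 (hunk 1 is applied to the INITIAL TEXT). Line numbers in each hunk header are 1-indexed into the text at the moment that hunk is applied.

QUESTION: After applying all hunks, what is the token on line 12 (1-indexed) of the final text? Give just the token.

Answer: ukffu

Derivation:
Hunk 1: at line 6 remove [ydxs] add [zjc,qkay,hsd] -> 15 lines: blby npsp xjnrg ciine evsd neh xkvny zjc qkay hsd bdce rklvx rpvto mywlz ukffu
Hunk 2: at line 2 remove [ciine,evsd,neh] add [ado,bwitq] -> 14 lines: blby npsp xjnrg ado bwitq xkvny zjc qkay hsd bdce rklvx rpvto mywlz ukffu
Hunk 3: at line 4 remove [bwitq,xkvny] add [knd] -> 13 lines: blby npsp xjnrg ado knd zjc qkay hsd bdce rklvx rpvto mywlz ukffu
Hunk 4: at line 4 remove [zjc,qkay] add [bmjrq] -> 12 lines: blby npsp xjnrg ado knd bmjrq hsd bdce rklvx rpvto mywlz ukffu
Hunk 5: at line 7 remove [rklvx,rpvto] add [wsdy,jehlv] -> 12 lines: blby npsp xjnrg ado knd bmjrq hsd bdce wsdy jehlv mywlz ukffu
Final line 12: ukffu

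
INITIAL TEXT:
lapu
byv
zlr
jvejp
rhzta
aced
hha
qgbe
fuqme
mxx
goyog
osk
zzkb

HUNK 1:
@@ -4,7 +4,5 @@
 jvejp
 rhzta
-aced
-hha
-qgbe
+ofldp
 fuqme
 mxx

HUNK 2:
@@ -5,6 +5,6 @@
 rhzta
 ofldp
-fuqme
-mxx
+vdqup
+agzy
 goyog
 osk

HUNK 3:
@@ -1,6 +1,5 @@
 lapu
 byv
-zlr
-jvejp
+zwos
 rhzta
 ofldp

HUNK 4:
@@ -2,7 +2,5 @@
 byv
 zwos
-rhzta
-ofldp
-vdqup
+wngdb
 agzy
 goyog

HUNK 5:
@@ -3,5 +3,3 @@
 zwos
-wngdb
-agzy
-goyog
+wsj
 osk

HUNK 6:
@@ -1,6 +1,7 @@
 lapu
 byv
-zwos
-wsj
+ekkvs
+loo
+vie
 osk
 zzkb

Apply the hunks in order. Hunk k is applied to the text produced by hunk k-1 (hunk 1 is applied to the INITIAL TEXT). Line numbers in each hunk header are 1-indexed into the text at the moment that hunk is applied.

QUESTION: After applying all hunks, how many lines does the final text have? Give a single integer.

Hunk 1: at line 4 remove [aced,hha,qgbe] add [ofldp] -> 11 lines: lapu byv zlr jvejp rhzta ofldp fuqme mxx goyog osk zzkb
Hunk 2: at line 5 remove [fuqme,mxx] add [vdqup,agzy] -> 11 lines: lapu byv zlr jvejp rhzta ofldp vdqup agzy goyog osk zzkb
Hunk 3: at line 1 remove [zlr,jvejp] add [zwos] -> 10 lines: lapu byv zwos rhzta ofldp vdqup agzy goyog osk zzkb
Hunk 4: at line 2 remove [rhzta,ofldp,vdqup] add [wngdb] -> 8 lines: lapu byv zwos wngdb agzy goyog osk zzkb
Hunk 5: at line 3 remove [wngdb,agzy,goyog] add [wsj] -> 6 lines: lapu byv zwos wsj osk zzkb
Hunk 6: at line 1 remove [zwos,wsj] add [ekkvs,loo,vie] -> 7 lines: lapu byv ekkvs loo vie osk zzkb
Final line count: 7

Answer: 7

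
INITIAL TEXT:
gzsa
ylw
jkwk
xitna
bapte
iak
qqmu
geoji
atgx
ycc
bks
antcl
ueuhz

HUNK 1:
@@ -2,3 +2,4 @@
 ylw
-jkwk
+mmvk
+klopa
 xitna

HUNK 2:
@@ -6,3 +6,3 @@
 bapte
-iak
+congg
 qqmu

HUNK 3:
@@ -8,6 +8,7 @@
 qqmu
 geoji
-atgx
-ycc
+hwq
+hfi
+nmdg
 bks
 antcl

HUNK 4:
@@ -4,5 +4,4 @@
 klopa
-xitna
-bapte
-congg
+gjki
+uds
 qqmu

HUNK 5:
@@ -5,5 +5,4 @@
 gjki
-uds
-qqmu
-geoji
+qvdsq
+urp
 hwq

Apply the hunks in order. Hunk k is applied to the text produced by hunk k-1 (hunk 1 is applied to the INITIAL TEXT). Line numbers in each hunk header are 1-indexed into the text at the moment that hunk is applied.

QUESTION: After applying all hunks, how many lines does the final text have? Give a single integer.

Hunk 1: at line 2 remove [jkwk] add [mmvk,klopa] -> 14 lines: gzsa ylw mmvk klopa xitna bapte iak qqmu geoji atgx ycc bks antcl ueuhz
Hunk 2: at line 6 remove [iak] add [congg] -> 14 lines: gzsa ylw mmvk klopa xitna bapte congg qqmu geoji atgx ycc bks antcl ueuhz
Hunk 3: at line 8 remove [atgx,ycc] add [hwq,hfi,nmdg] -> 15 lines: gzsa ylw mmvk klopa xitna bapte congg qqmu geoji hwq hfi nmdg bks antcl ueuhz
Hunk 4: at line 4 remove [xitna,bapte,congg] add [gjki,uds] -> 14 lines: gzsa ylw mmvk klopa gjki uds qqmu geoji hwq hfi nmdg bks antcl ueuhz
Hunk 5: at line 5 remove [uds,qqmu,geoji] add [qvdsq,urp] -> 13 lines: gzsa ylw mmvk klopa gjki qvdsq urp hwq hfi nmdg bks antcl ueuhz
Final line count: 13

Answer: 13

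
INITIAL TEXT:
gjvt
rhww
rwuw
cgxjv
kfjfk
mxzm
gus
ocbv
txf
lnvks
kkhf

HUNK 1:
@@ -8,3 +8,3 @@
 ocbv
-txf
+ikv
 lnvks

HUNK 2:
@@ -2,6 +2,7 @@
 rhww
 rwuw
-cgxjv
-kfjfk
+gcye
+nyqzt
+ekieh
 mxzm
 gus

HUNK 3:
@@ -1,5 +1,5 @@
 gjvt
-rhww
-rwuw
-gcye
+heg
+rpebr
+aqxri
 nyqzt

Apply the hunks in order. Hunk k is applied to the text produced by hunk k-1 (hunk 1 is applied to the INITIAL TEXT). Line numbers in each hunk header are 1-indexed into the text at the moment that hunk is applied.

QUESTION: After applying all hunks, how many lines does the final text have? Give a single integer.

Answer: 12

Derivation:
Hunk 1: at line 8 remove [txf] add [ikv] -> 11 lines: gjvt rhww rwuw cgxjv kfjfk mxzm gus ocbv ikv lnvks kkhf
Hunk 2: at line 2 remove [cgxjv,kfjfk] add [gcye,nyqzt,ekieh] -> 12 lines: gjvt rhww rwuw gcye nyqzt ekieh mxzm gus ocbv ikv lnvks kkhf
Hunk 3: at line 1 remove [rhww,rwuw,gcye] add [heg,rpebr,aqxri] -> 12 lines: gjvt heg rpebr aqxri nyqzt ekieh mxzm gus ocbv ikv lnvks kkhf
Final line count: 12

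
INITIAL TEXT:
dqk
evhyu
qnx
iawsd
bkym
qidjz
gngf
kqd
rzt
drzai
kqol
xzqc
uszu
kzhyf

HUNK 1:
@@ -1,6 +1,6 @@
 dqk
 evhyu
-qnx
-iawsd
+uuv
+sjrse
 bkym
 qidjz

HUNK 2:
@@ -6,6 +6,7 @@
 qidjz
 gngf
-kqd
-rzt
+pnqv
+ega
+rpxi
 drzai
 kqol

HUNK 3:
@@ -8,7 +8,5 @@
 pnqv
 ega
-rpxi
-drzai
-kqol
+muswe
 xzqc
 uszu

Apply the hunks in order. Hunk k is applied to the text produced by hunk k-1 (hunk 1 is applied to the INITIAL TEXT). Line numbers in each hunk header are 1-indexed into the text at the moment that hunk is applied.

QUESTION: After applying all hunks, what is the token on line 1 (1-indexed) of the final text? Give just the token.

Hunk 1: at line 1 remove [qnx,iawsd] add [uuv,sjrse] -> 14 lines: dqk evhyu uuv sjrse bkym qidjz gngf kqd rzt drzai kqol xzqc uszu kzhyf
Hunk 2: at line 6 remove [kqd,rzt] add [pnqv,ega,rpxi] -> 15 lines: dqk evhyu uuv sjrse bkym qidjz gngf pnqv ega rpxi drzai kqol xzqc uszu kzhyf
Hunk 3: at line 8 remove [rpxi,drzai,kqol] add [muswe] -> 13 lines: dqk evhyu uuv sjrse bkym qidjz gngf pnqv ega muswe xzqc uszu kzhyf
Final line 1: dqk

Answer: dqk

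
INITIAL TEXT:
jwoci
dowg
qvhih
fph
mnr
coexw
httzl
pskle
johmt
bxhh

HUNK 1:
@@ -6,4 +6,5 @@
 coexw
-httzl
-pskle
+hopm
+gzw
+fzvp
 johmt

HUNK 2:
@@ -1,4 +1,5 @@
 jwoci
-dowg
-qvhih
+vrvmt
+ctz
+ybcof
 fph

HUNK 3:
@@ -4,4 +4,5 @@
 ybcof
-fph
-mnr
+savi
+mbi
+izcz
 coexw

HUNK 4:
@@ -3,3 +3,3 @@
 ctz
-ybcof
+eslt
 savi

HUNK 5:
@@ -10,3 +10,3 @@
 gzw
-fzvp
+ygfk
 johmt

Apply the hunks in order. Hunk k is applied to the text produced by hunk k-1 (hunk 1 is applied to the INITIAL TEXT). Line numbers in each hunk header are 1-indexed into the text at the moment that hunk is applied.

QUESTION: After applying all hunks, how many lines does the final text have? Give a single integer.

Hunk 1: at line 6 remove [httzl,pskle] add [hopm,gzw,fzvp] -> 11 lines: jwoci dowg qvhih fph mnr coexw hopm gzw fzvp johmt bxhh
Hunk 2: at line 1 remove [dowg,qvhih] add [vrvmt,ctz,ybcof] -> 12 lines: jwoci vrvmt ctz ybcof fph mnr coexw hopm gzw fzvp johmt bxhh
Hunk 3: at line 4 remove [fph,mnr] add [savi,mbi,izcz] -> 13 lines: jwoci vrvmt ctz ybcof savi mbi izcz coexw hopm gzw fzvp johmt bxhh
Hunk 4: at line 3 remove [ybcof] add [eslt] -> 13 lines: jwoci vrvmt ctz eslt savi mbi izcz coexw hopm gzw fzvp johmt bxhh
Hunk 5: at line 10 remove [fzvp] add [ygfk] -> 13 lines: jwoci vrvmt ctz eslt savi mbi izcz coexw hopm gzw ygfk johmt bxhh
Final line count: 13

Answer: 13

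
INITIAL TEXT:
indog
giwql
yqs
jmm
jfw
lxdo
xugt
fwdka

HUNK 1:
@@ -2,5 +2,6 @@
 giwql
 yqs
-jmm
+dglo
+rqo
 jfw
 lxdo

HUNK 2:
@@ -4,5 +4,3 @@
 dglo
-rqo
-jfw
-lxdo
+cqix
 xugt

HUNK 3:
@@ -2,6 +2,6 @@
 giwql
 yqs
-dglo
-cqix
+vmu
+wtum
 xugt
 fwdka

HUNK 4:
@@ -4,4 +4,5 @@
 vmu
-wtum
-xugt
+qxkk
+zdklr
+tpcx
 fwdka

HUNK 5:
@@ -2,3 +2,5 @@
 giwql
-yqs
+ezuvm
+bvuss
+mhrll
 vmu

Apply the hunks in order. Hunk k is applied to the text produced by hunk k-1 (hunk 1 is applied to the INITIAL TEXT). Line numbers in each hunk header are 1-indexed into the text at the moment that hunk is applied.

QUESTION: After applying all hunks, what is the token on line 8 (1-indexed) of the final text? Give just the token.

Answer: zdklr

Derivation:
Hunk 1: at line 2 remove [jmm] add [dglo,rqo] -> 9 lines: indog giwql yqs dglo rqo jfw lxdo xugt fwdka
Hunk 2: at line 4 remove [rqo,jfw,lxdo] add [cqix] -> 7 lines: indog giwql yqs dglo cqix xugt fwdka
Hunk 3: at line 2 remove [dglo,cqix] add [vmu,wtum] -> 7 lines: indog giwql yqs vmu wtum xugt fwdka
Hunk 4: at line 4 remove [wtum,xugt] add [qxkk,zdklr,tpcx] -> 8 lines: indog giwql yqs vmu qxkk zdklr tpcx fwdka
Hunk 5: at line 2 remove [yqs] add [ezuvm,bvuss,mhrll] -> 10 lines: indog giwql ezuvm bvuss mhrll vmu qxkk zdklr tpcx fwdka
Final line 8: zdklr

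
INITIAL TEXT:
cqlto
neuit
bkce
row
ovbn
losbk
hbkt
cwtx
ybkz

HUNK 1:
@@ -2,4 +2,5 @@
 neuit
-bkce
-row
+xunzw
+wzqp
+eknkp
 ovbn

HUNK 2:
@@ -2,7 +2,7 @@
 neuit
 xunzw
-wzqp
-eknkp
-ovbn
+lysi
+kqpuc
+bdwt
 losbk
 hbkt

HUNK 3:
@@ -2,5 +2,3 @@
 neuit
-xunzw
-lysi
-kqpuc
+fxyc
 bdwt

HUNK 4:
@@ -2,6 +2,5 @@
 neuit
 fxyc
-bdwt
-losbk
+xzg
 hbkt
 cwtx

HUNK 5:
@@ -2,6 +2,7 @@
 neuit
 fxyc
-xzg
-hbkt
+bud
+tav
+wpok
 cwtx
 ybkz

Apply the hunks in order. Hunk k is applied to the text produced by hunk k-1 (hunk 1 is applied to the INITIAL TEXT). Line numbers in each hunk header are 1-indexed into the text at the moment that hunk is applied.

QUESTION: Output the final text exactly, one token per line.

Answer: cqlto
neuit
fxyc
bud
tav
wpok
cwtx
ybkz

Derivation:
Hunk 1: at line 2 remove [bkce,row] add [xunzw,wzqp,eknkp] -> 10 lines: cqlto neuit xunzw wzqp eknkp ovbn losbk hbkt cwtx ybkz
Hunk 2: at line 2 remove [wzqp,eknkp,ovbn] add [lysi,kqpuc,bdwt] -> 10 lines: cqlto neuit xunzw lysi kqpuc bdwt losbk hbkt cwtx ybkz
Hunk 3: at line 2 remove [xunzw,lysi,kqpuc] add [fxyc] -> 8 lines: cqlto neuit fxyc bdwt losbk hbkt cwtx ybkz
Hunk 4: at line 2 remove [bdwt,losbk] add [xzg] -> 7 lines: cqlto neuit fxyc xzg hbkt cwtx ybkz
Hunk 5: at line 2 remove [xzg,hbkt] add [bud,tav,wpok] -> 8 lines: cqlto neuit fxyc bud tav wpok cwtx ybkz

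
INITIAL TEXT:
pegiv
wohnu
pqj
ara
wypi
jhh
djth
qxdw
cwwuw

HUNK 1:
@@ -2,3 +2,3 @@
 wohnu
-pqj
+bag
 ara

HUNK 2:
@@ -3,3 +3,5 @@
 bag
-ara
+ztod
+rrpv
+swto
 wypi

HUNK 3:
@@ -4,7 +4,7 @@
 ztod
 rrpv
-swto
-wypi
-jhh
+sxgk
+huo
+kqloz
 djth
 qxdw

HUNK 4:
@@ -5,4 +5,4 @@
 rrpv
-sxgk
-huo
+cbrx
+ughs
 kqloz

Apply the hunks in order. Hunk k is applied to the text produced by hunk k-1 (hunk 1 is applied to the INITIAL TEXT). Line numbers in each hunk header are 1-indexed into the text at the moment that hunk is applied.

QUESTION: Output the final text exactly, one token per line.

Hunk 1: at line 2 remove [pqj] add [bag] -> 9 lines: pegiv wohnu bag ara wypi jhh djth qxdw cwwuw
Hunk 2: at line 3 remove [ara] add [ztod,rrpv,swto] -> 11 lines: pegiv wohnu bag ztod rrpv swto wypi jhh djth qxdw cwwuw
Hunk 3: at line 4 remove [swto,wypi,jhh] add [sxgk,huo,kqloz] -> 11 lines: pegiv wohnu bag ztod rrpv sxgk huo kqloz djth qxdw cwwuw
Hunk 4: at line 5 remove [sxgk,huo] add [cbrx,ughs] -> 11 lines: pegiv wohnu bag ztod rrpv cbrx ughs kqloz djth qxdw cwwuw

Answer: pegiv
wohnu
bag
ztod
rrpv
cbrx
ughs
kqloz
djth
qxdw
cwwuw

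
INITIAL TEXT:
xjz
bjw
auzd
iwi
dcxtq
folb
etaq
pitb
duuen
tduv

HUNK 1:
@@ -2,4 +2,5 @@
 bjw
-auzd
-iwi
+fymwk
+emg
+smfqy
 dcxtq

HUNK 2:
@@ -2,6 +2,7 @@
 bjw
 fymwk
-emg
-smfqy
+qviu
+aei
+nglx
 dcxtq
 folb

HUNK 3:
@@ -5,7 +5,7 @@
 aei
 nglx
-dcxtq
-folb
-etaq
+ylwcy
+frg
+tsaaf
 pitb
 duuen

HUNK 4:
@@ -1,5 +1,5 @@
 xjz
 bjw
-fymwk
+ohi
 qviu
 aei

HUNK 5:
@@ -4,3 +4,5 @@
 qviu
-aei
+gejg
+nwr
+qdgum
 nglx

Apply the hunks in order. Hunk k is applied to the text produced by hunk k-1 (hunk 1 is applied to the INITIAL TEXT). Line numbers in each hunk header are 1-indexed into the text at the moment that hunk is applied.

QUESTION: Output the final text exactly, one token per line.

Hunk 1: at line 2 remove [auzd,iwi] add [fymwk,emg,smfqy] -> 11 lines: xjz bjw fymwk emg smfqy dcxtq folb etaq pitb duuen tduv
Hunk 2: at line 2 remove [emg,smfqy] add [qviu,aei,nglx] -> 12 lines: xjz bjw fymwk qviu aei nglx dcxtq folb etaq pitb duuen tduv
Hunk 3: at line 5 remove [dcxtq,folb,etaq] add [ylwcy,frg,tsaaf] -> 12 lines: xjz bjw fymwk qviu aei nglx ylwcy frg tsaaf pitb duuen tduv
Hunk 4: at line 1 remove [fymwk] add [ohi] -> 12 lines: xjz bjw ohi qviu aei nglx ylwcy frg tsaaf pitb duuen tduv
Hunk 5: at line 4 remove [aei] add [gejg,nwr,qdgum] -> 14 lines: xjz bjw ohi qviu gejg nwr qdgum nglx ylwcy frg tsaaf pitb duuen tduv

Answer: xjz
bjw
ohi
qviu
gejg
nwr
qdgum
nglx
ylwcy
frg
tsaaf
pitb
duuen
tduv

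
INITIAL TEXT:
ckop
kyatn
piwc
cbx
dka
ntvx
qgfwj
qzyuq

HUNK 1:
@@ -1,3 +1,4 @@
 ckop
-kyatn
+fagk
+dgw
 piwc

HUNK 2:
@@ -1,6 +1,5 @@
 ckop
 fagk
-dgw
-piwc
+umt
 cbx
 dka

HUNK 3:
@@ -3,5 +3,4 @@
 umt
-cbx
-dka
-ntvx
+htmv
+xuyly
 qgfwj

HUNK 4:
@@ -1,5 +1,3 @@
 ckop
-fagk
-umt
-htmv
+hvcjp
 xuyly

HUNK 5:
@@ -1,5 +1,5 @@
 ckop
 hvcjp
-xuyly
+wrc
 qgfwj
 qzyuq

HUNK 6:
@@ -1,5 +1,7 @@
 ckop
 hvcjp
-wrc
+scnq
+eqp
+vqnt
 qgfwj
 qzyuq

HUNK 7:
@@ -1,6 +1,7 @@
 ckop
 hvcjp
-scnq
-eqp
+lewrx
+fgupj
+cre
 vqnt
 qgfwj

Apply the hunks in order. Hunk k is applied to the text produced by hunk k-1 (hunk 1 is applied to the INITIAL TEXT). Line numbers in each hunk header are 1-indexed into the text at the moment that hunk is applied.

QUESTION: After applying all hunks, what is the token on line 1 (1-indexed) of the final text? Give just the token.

Hunk 1: at line 1 remove [kyatn] add [fagk,dgw] -> 9 lines: ckop fagk dgw piwc cbx dka ntvx qgfwj qzyuq
Hunk 2: at line 1 remove [dgw,piwc] add [umt] -> 8 lines: ckop fagk umt cbx dka ntvx qgfwj qzyuq
Hunk 3: at line 3 remove [cbx,dka,ntvx] add [htmv,xuyly] -> 7 lines: ckop fagk umt htmv xuyly qgfwj qzyuq
Hunk 4: at line 1 remove [fagk,umt,htmv] add [hvcjp] -> 5 lines: ckop hvcjp xuyly qgfwj qzyuq
Hunk 5: at line 1 remove [xuyly] add [wrc] -> 5 lines: ckop hvcjp wrc qgfwj qzyuq
Hunk 6: at line 1 remove [wrc] add [scnq,eqp,vqnt] -> 7 lines: ckop hvcjp scnq eqp vqnt qgfwj qzyuq
Hunk 7: at line 1 remove [scnq,eqp] add [lewrx,fgupj,cre] -> 8 lines: ckop hvcjp lewrx fgupj cre vqnt qgfwj qzyuq
Final line 1: ckop

Answer: ckop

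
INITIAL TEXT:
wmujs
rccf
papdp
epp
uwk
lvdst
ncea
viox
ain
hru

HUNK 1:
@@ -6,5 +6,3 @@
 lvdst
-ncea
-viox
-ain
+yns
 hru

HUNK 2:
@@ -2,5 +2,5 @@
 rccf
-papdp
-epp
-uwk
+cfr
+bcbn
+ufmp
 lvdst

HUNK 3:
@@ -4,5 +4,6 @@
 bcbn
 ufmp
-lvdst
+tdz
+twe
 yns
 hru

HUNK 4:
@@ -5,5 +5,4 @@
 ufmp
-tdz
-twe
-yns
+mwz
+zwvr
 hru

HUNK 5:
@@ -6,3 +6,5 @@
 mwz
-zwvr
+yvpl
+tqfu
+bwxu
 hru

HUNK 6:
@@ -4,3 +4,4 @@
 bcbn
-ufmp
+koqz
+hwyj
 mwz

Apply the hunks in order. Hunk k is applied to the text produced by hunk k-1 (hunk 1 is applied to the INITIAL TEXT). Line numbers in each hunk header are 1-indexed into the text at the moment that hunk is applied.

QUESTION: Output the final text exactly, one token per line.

Answer: wmujs
rccf
cfr
bcbn
koqz
hwyj
mwz
yvpl
tqfu
bwxu
hru

Derivation:
Hunk 1: at line 6 remove [ncea,viox,ain] add [yns] -> 8 lines: wmujs rccf papdp epp uwk lvdst yns hru
Hunk 2: at line 2 remove [papdp,epp,uwk] add [cfr,bcbn,ufmp] -> 8 lines: wmujs rccf cfr bcbn ufmp lvdst yns hru
Hunk 3: at line 4 remove [lvdst] add [tdz,twe] -> 9 lines: wmujs rccf cfr bcbn ufmp tdz twe yns hru
Hunk 4: at line 5 remove [tdz,twe,yns] add [mwz,zwvr] -> 8 lines: wmujs rccf cfr bcbn ufmp mwz zwvr hru
Hunk 5: at line 6 remove [zwvr] add [yvpl,tqfu,bwxu] -> 10 lines: wmujs rccf cfr bcbn ufmp mwz yvpl tqfu bwxu hru
Hunk 6: at line 4 remove [ufmp] add [koqz,hwyj] -> 11 lines: wmujs rccf cfr bcbn koqz hwyj mwz yvpl tqfu bwxu hru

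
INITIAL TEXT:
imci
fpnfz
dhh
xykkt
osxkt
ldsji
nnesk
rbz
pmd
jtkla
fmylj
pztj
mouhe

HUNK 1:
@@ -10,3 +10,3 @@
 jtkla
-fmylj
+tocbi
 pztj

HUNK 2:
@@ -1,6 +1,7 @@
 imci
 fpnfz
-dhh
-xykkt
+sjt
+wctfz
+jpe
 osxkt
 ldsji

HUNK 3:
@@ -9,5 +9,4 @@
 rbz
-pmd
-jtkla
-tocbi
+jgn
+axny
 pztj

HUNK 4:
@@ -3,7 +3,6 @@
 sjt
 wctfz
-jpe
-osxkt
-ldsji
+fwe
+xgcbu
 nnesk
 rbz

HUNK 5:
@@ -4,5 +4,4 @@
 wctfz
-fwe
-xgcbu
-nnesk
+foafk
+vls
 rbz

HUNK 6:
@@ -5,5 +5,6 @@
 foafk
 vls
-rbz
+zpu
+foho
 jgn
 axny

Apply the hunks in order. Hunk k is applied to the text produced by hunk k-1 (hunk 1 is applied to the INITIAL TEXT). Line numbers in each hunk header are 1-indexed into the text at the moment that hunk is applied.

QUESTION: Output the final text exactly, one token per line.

Hunk 1: at line 10 remove [fmylj] add [tocbi] -> 13 lines: imci fpnfz dhh xykkt osxkt ldsji nnesk rbz pmd jtkla tocbi pztj mouhe
Hunk 2: at line 1 remove [dhh,xykkt] add [sjt,wctfz,jpe] -> 14 lines: imci fpnfz sjt wctfz jpe osxkt ldsji nnesk rbz pmd jtkla tocbi pztj mouhe
Hunk 3: at line 9 remove [pmd,jtkla,tocbi] add [jgn,axny] -> 13 lines: imci fpnfz sjt wctfz jpe osxkt ldsji nnesk rbz jgn axny pztj mouhe
Hunk 4: at line 3 remove [jpe,osxkt,ldsji] add [fwe,xgcbu] -> 12 lines: imci fpnfz sjt wctfz fwe xgcbu nnesk rbz jgn axny pztj mouhe
Hunk 5: at line 4 remove [fwe,xgcbu,nnesk] add [foafk,vls] -> 11 lines: imci fpnfz sjt wctfz foafk vls rbz jgn axny pztj mouhe
Hunk 6: at line 5 remove [rbz] add [zpu,foho] -> 12 lines: imci fpnfz sjt wctfz foafk vls zpu foho jgn axny pztj mouhe

Answer: imci
fpnfz
sjt
wctfz
foafk
vls
zpu
foho
jgn
axny
pztj
mouhe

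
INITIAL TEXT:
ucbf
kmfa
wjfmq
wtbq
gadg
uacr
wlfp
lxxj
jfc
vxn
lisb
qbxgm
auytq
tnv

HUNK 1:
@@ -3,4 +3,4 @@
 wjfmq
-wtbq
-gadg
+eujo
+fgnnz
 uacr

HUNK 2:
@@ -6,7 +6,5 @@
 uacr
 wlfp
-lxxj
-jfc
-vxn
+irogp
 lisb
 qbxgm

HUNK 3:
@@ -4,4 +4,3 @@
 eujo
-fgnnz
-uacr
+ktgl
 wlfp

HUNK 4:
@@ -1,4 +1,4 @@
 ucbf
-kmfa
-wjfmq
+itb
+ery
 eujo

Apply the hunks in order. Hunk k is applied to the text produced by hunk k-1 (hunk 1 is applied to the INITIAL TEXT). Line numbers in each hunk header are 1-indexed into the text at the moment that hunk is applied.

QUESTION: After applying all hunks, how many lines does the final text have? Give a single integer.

Answer: 11

Derivation:
Hunk 1: at line 3 remove [wtbq,gadg] add [eujo,fgnnz] -> 14 lines: ucbf kmfa wjfmq eujo fgnnz uacr wlfp lxxj jfc vxn lisb qbxgm auytq tnv
Hunk 2: at line 6 remove [lxxj,jfc,vxn] add [irogp] -> 12 lines: ucbf kmfa wjfmq eujo fgnnz uacr wlfp irogp lisb qbxgm auytq tnv
Hunk 3: at line 4 remove [fgnnz,uacr] add [ktgl] -> 11 lines: ucbf kmfa wjfmq eujo ktgl wlfp irogp lisb qbxgm auytq tnv
Hunk 4: at line 1 remove [kmfa,wjfmq] add [itb,ery] -> 11 lines: ucbf itb ery eujo ktgl wlfp irogp lisb qbxgm auytq tnv
Final line count: 11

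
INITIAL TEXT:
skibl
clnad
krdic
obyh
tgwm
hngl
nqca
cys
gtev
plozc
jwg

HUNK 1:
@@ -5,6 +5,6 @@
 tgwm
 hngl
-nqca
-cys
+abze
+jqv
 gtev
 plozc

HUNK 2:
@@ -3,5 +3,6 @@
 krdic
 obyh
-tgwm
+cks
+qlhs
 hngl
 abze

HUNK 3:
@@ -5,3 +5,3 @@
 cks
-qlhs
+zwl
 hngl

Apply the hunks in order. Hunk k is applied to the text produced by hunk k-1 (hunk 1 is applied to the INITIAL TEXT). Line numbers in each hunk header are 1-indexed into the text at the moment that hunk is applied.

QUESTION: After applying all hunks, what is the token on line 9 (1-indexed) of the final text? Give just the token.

Answer: jqv

Derivation:
Hunk 1: at line 5 remove [nqca,cys] add [abze,jqv] -> 11 lines: skibl clnad krdic obyh tgwm hngl abze jqv gtev plozc jwg
Hunk 2: at line 3 remove [tgwm] add [cks,qlhs] -> 12 lines: skibl clnad krdic obyh cks qlhs hngl abze jqv gtev plozc jwg
Hunk 3: at line 5 remove [qlhs] add [zwl] -> 12 lines: skibl clnad krdic obyh cks zwl hngl abze jqv gtev plozc jwg
Final line 9: jqv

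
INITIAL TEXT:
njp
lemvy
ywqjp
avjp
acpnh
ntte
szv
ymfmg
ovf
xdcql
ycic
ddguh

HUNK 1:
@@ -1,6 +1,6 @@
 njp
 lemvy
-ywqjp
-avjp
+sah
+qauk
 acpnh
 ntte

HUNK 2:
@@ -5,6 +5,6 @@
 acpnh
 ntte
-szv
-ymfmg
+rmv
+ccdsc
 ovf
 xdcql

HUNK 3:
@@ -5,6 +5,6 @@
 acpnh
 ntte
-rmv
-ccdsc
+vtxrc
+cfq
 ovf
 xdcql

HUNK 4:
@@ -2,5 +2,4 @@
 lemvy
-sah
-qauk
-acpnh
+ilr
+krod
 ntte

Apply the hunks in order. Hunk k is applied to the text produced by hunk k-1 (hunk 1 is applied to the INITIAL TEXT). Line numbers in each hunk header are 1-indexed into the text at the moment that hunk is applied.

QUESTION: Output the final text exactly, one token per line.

Hunk 1: at line 1 remove [ywqjp,avjp] add [sah,qauk] -> 12 lines: njp lemvy sah qauk acpnh ntte szv ymfmg ovf xdcql ycic ddguh
Hunk 2: at line 5 remove [szv,ymfmg] add [rmv,ccdsc] -> 12 lines: njp lemvy sah qauk acpnh ntte rmv ccdsc ovf xdcql ycic ddguh
Hunk 3: at line 5 remove [rmv,ccdsc] add [vtxrc,cfq] -> 12 lines: njp lemvy sah qauk acpnh ntte vtxrc cfq ovf xdcql ycic ddguh
Hunk 4: at line 2 remove [sah,qauk,acpnh] add [ilr,krod] -> 11 lines: njp lemvy ilr krod ntte vtxrc cfq ovf xdcql ycic ddguh

Answer: njp
lemvy
ilr
krod
ntte
vtxrc
cfq
ovf
xdcql
ycic
ddguh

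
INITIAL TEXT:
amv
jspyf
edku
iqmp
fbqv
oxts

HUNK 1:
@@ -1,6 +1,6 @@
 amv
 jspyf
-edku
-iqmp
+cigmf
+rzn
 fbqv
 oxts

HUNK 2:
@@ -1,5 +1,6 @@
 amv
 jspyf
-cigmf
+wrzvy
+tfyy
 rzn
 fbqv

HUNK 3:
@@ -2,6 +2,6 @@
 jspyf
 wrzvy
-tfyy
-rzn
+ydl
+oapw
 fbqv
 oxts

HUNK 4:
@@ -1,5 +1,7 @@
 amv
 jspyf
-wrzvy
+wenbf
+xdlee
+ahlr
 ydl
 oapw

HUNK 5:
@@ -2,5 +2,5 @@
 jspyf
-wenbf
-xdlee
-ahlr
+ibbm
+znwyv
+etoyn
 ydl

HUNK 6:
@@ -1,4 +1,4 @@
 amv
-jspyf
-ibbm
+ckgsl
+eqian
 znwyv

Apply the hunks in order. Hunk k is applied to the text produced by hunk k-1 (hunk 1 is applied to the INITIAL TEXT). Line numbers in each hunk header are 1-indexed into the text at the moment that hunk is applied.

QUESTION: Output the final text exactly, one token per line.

Hunk 1: at line 1 remove [edku,iqmp] add [cigmf,rzn] -> 6 lines: amv jspyf cigmf rzn fbqv oxts
Hunk 2: at line 1 remove [cigmf] add [wrzvy,tfyy] -> 7 lines: amv jspyf wrzvy tfyy rzn fbqv oxts
Hunk 3: at line 2 remove [tfyy,rzn] add [ydl,oapw] -> 7 lines: amv jspyf wrzvy ydl oapw fbqv oxts
Hunk 4: at line 1 remove [wrzvy] add [wenbf,xdlee,ahlr] -> 9 lines: amv jspyf wenbf xdlee ahlr ydl oapw fbqv oxts
Hunk 5: at line 2 remove [wenbf,xdlee,ahlr] add [ibbm,znwyv,etoyn] -> 9 lines: amv jspyf ibbm znwyv etoyn ydl oapw fbqv oxts
Hunk 6: at line 1 remove [jspyf,ibbm] add [ckgsl,eqian] -> 9 lines: amv ckgsl eqian znwyv etoyn ydl oapw fbqv oxts

Answer: amv
ckgsl
eqian
znwyv
etoyn
ydl
oapw
fbqv
oxts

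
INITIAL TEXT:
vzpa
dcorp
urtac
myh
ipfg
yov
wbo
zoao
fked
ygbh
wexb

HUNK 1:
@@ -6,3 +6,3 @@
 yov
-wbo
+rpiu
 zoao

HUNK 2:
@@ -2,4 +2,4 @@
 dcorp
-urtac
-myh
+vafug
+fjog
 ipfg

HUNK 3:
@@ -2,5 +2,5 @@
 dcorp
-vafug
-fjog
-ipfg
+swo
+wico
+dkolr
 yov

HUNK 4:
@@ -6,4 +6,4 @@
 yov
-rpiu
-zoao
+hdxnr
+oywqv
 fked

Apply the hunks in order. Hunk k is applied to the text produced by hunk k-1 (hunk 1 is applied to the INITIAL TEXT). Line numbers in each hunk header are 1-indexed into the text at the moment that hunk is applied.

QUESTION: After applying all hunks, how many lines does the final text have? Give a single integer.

Answer: 11

Derivation:
Hunk 1: at line 6 remove [wbo] add [rpiu] -> 11 lines: vzpa dcorp urtac myh ipfg yov rpiu zoao fked ygbh wexb
Hunk 2: at line 2 remove [urtac,myh] add [vafug,fjog] -> 11 lines: vzpa dcorp vafug fjog ipfg yov rpiu zoao fked ygbh wexb
Hunk 3: at line 2 remove [vafug,fjog,ipfg] add [swo,wico,dkolr] -> 11 lines: vzpa dcorp swo wico dkolr yov rpiu zoao fked ygbh wexb
Hunk 4: at line 6 remove [rpiu,zoao] add [hdxnr,oywqv] -> 11 lines: vzpa dcorp swo wico dkolr yov hdxnr oywqv fked ygbh wexb
Final line count: 11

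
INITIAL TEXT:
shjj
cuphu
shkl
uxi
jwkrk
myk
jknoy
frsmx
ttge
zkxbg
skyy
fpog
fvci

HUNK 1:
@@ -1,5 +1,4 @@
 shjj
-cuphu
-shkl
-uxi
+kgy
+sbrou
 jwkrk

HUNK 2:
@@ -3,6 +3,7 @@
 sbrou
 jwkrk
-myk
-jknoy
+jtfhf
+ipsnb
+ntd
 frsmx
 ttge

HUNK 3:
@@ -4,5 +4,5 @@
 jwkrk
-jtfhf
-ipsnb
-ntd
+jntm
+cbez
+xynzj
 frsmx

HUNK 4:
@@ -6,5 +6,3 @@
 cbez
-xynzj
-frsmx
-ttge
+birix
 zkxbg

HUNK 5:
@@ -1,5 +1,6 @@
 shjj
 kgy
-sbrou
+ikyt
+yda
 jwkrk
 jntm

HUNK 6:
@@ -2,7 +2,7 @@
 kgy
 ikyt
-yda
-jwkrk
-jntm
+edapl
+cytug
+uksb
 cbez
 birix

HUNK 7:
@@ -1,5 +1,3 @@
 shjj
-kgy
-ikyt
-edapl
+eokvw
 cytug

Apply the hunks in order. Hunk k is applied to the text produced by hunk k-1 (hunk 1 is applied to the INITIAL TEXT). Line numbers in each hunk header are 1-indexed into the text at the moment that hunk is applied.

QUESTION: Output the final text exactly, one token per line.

Hunk 1: at line 1 remove [cuphu,shkl,uxi] add [kgy,sbrou] -> 12 lines: shjj kgy sbrou jwkrk myk jknoy frsmx ttge zkxbg skyy fpog fvci
Hunk 2: at line 3 remove [myk,jknoy] add [jtfhf,ipsnb,ntd] -> 13 lines: shjj kgy sbrou jwkrk jtfhf ipsnb ntd frsmx ttge zkxbg skyy fpog fvci
Hunk 3: at line 4 remove [jtfhf,ipsnb,ntd] add [jntm,cbez,xynzj] -> 13 lines: shjj kgy sbrou jwkrk jntm cbez xynzj frsmx ttge zkxbg skyy fpog fvci
Hunk 4: at line 6 remove [xynzj,frsmx,ttge] add [birix] -> 11 lines: shjj kgy sbrou jwkrk jntm cbez birix zkxbg skyy fpog fvci
Hunk 5: at line 1 remove [sbrou] add [ikyt,yda] -> 12 lines: shjj kgy ikyt yda jwkrk jntm cbez birix zkxbg skyy fpog fvci
Hunk 6: at line 2 remove [yda,jwkrk,jntm] add [edapl,cytug,uksb] -> 12 lines: shjj kgy ikyt edapl cytug uksb cbez birix zkxbg skyy fpog fvci
Hunk 7: at line 1 remove [kgy,ikyt,edapl] add [eokvw] -> 10 lines: shjj eokvw cytug uksb cbez birix zkxbg skyy fpog fvci

Answer: shjj
eokvw
cytug
uksb
cbez
birix
zkxbg
skyy
fpog
fvci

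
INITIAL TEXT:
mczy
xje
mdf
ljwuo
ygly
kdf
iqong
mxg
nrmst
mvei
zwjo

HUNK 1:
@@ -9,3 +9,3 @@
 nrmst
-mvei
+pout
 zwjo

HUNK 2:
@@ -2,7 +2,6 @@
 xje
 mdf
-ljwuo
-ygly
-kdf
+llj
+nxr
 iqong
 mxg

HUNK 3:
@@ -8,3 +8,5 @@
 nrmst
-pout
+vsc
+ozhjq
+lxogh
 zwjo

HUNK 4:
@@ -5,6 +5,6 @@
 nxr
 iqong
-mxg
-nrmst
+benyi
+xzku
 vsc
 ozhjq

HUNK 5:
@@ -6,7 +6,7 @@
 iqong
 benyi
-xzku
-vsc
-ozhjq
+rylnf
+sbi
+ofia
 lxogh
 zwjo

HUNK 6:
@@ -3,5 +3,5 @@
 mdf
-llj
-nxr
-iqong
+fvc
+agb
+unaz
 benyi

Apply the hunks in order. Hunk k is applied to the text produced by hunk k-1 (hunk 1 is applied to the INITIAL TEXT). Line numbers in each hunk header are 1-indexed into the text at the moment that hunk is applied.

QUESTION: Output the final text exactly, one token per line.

Answer: mczy
xje
mdf
fvc
agb
unaz
benyi
rylnf
sbi
ofia
lxogh
zwjo

Derivation:
Hunk 1: at line 9 remove [mvei] add [pout] -> 11 lines: mczy xje mdf ljwuo ygly kdf iqong mxg nrmst pout zwjo
Hunk 2: at line 2 remove [ljwuo,ygly,kdf] add [llj,nxr] -> 10 lines: mczy xje mdf llj nxr iqong mxg nrmst pout zwjo
Hunk 3: at line 8 remove [pout] add [vsc,ozhjq,lxogh] -> 12 lines: mczy xje mdf llj nxr iqong mxg nrmst vsc ozhjq lxogh zwjo
Hunk 4: at line 5 remove [mxg,nrmst] add [benyi,xzku] -> 12 lines: mczy xje mdf llj nxr iqong benyi xzku vsc ozhjq lxogh zwjo
Hunk 5: at line 6 remove [xzku,vsc,ozhjq] add [rylnf,sbi,ofia] -> 12 lines: mczy xje mdf llj nxr iqong benyi rylnf sbi ofia lxogh zwjo
Hunk 6: at line 3 remove [llj,nxr,iqong] add [fvc,agb,unaz] -> 12 lines: mczy xje mdf fvc agb unaz benyi rylnf sbi ofia lxogh zwjo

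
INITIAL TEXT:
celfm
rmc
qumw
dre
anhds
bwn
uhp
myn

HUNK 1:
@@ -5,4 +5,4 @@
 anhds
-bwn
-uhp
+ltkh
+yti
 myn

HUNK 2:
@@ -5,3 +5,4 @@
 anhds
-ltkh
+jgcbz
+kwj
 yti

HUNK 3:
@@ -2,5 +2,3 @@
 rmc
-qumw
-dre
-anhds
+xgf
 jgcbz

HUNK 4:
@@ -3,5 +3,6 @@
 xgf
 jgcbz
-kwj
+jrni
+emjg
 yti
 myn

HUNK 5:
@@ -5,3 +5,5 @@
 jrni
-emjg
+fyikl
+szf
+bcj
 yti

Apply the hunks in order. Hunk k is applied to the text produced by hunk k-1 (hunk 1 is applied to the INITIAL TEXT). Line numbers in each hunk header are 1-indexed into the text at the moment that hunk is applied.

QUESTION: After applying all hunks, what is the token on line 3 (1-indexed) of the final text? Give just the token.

Answer: xgf

Derivation:
Hunk 1: at line 5 remove [bwn,uhp] add [ltkh,yti] -> 8 lines: celfm rmc qumw dre anhds ltkh yti myn
Hunk 2: at line 5 remove [ltkh] add [jgcbz,kwj] -> 9 lines: celfm rmc qumw dre anhds jgcbz kwj yti myn
Hunk 3: at line 2 remove [qumw,dre,anhds] add [xgf] -> 7 lines: celfm rmc xgf jgcbz kwj yti myn
Hunk 4: at line 3 remove [kwj] add [jrni,emjg] -> 8 lines: celfm rmc xgf jgcbz jrni emjg yti myn
Hunk 5: at line 5 remove [emjg] add [fyikl,szf,bcj] -> 10 lines: celfm rmc xgf jgcbz jrni fyikl szf bcj yti myn
Final line 3: xgf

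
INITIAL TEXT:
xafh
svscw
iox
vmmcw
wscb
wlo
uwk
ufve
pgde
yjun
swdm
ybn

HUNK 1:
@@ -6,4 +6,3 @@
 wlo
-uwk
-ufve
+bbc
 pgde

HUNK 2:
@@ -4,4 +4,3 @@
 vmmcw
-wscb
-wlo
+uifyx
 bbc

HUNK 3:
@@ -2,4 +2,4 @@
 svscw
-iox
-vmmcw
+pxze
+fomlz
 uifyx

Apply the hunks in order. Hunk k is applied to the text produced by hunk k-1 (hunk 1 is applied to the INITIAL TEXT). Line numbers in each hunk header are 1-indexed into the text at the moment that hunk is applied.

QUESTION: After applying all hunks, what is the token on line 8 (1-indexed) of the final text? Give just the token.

Answer: yjun

Derivation:
Hunk 1: at line 6 remove [uwk,ufve] add [bbc] -> 11 lines: xafh svscw iox vmmcw wscb wlo bbc pgde yjun swdm ybn
Hunk 2: at line 4 remove [wscb,wlo] add [uifyx] -> 10 lines: xafh svscw iox vmmcw uifyx bbc pgde yjun swdm ybn
Hunk 3: at line 2 remove [iox,vmmcw] add [pxze,fomlz] -> 10 lines: xafh svscw pxze fomlz uifyx bbc pgde yjun swdm ybn
Final line 8: yjun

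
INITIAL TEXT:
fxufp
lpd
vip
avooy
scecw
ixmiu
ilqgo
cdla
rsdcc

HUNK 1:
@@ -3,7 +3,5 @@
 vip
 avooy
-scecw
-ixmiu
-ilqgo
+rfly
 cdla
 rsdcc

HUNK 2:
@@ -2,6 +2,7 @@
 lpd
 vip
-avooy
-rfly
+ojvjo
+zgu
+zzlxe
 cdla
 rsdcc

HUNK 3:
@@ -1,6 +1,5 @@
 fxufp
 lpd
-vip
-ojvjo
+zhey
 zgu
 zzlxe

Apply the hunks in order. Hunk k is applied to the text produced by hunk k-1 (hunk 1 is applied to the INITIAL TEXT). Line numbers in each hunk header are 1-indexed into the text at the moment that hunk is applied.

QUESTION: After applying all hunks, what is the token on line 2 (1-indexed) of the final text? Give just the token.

Hunk 1: at line 3 remove [scecw,ixmiu,ilqgo] add [rfly] -> 7 lines: fxufp lpd vip avooy rfly cdla rsdcc
Hunk 2: at line 2 remove [avooy,rfly] add [ojvjo,zgu,zzlxe] -> 8 lines: fxufp lpd vip ojvjo zgu zzlxe cdla rsdcc
Hunk 3: at line 1 remove [vip,ojvjo] add [zhey] -> 7 lines: fxufp lpd zhey zgu zzlxe cdla rsdcc
Final line 2: lpd

Answer: lpd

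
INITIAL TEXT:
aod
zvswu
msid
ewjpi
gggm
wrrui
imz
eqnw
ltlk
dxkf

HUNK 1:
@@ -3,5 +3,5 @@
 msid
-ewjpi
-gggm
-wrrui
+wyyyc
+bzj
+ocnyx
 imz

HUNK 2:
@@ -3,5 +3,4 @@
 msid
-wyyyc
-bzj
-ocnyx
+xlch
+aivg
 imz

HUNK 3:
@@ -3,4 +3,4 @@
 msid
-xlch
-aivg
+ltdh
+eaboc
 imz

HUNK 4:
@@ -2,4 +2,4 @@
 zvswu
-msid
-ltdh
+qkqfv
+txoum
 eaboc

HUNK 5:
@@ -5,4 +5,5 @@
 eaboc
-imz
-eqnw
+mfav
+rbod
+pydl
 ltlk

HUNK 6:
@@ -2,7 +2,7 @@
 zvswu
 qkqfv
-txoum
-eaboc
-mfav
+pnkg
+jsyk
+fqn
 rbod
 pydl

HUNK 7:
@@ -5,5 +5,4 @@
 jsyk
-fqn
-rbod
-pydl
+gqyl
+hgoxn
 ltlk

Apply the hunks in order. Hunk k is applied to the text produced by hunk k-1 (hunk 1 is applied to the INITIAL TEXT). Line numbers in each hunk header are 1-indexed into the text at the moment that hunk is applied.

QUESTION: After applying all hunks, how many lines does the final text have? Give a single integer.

Answer: 9

Derivation:
Hunk 1: at line 3 remove [ewjpi,gggm,wrrui] add [wyyyc,bzj,ocnyx] -> 10 lines: aod zvswu msid wyyyc bzj ocnyx imz eqnw ltlk dxkf
Hunk 2: at line 3 remove [wyyyc,bzj,ocnyx] add [xlch,aivg] -> 9 lines: aod zvswu msid xlch aivg imz eqnw ltlk dxkf
Hunk 3: at line 3 remove [xlch,aivg] add [ltdh,eaboc] -> 9 lines: aod zvswu msid ltdh eaboc imz eqnw ltlk dxkf
Hunk 4: at line 2 remove [msid,ltdh] add [qkqfv,txoum] -> 9 lines: aod zvswu qkqfv txoum eaboc imz eqnw ltlk dxkf
Hunk 5: at line 5 remove [imz,eqnw] add [mfav,rbod,pydl] -> 10 lines: aod zvswu qkqfv txoum eaboc mfav rbod pydl ltlk dxkf
Hunk 6: at line 2 remove [txoum,eaboc,mfav] add [pnkg,jsyk,fqn] -> 10 lines: aod zvswu qkqfv pnkg jsyk fqn rbod pydl ltlk dxkf
Hunk 7: at line 5 remove [fqn,rbod,pydl] add [gqyl,hgoxn] -> 9 lines: aod zvswu qkqfv pnkg jsyk gqyl hgoxn ltlk dxkf
Final line count: 9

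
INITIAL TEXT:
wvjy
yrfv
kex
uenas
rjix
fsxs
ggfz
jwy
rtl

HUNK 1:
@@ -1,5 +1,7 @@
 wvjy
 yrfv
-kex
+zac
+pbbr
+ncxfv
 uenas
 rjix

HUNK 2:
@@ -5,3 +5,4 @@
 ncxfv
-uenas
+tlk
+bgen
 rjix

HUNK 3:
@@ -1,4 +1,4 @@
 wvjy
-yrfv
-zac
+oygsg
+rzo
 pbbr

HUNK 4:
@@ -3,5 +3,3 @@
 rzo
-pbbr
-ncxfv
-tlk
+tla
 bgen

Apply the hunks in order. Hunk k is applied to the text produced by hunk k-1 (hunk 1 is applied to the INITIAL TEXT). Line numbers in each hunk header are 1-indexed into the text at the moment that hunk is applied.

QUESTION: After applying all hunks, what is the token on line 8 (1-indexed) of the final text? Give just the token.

Hunk 1: at line 1 remove [kex] add [zac,pbbr,ncxfv] -> 11 lines: wvjy yrfv zac pbbr ncxfv uenas rjix fsxs ggfz jwy rtl
Hunk 2: at line 5 remove [uenas] add [tlk,bgen] -> 12 lines: wvjy yrfv zac pbbr ncxfv tlk bgen rjix fsxs ggfz jwy rtl
Hunk 3: at line 1 remove [yrfv,zac] add [oygsg,rzo] -> 12 lines: wvjy oygsg rzo pbbr ncxfv tlk bgen rjix fsxs ggfz jwy rtl
Hunk 4: at line 3 remove [pbbr,ncxfv,tlk] add [tla] -> 10 lines: wvjy oygsg rzo tla bgen rjix fsxs ggfz jwy rtl
Final line 8: ggfz

Answer: ggfz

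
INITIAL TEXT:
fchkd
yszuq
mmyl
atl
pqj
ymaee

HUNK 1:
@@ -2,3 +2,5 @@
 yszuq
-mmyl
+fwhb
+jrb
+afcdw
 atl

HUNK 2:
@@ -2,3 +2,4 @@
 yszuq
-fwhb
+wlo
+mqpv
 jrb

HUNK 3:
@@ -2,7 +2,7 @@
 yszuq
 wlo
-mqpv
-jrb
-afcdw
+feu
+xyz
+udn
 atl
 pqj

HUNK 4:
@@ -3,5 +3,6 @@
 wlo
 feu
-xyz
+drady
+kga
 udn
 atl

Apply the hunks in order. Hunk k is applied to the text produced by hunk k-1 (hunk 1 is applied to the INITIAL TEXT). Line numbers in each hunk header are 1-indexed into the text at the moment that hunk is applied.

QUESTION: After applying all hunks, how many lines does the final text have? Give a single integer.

Answer: 10

Derivation:
Hunk 1: at line 2 remove [mmyl] add [fwhb,jrb,afcdw] -> 8 lines: fchkd yszuq fwhb jrb afcdw atl pqj ymaee
Hunk 2: at line 2 remove [fwhb] add [wlo,mqpv] -> 9 lines: fchkd yszuq wlo mqpv jrb afcdw atl pqj ymaee
Hunk 3: at line 2 remove [mqpv,jrb,afcdw] add [feu,xyz,udn] -> 9 lines: fchkd yszuq wlo feu xyz udn atl pqj ymaee
Hunk 4: at line 3 remove [xyz] add [drady,kga] -> 10 lines: fchkd yszuq wlo feu drady kga udn atl pqj ymaee
Final line count: 10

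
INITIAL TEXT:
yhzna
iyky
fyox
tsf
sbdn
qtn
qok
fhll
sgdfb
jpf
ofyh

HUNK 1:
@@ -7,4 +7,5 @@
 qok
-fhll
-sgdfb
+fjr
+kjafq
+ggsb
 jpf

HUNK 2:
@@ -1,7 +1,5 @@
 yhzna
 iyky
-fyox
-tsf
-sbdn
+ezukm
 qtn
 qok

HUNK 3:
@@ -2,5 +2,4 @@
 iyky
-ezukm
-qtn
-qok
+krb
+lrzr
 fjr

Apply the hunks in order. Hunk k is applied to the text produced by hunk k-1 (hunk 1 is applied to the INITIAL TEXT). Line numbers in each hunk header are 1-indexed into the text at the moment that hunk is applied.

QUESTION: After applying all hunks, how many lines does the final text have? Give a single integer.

Answer: 9

Derivation:
Hunk 1: at line 7 remove [fhll,sgdfb] add [fjr,kjafq,ggsb] -> 12 lines: yhzna iyky fyox tsf sbdn qtn qok fjr kjafq ggsb jpf ofyh
Hunk 2: at line 1 remove [fyox,tsf,sbdn] add [ezukm] -> 10 lines: yhzna iyky ezukm qtn qok fjr kjafq ggsb jpf ofyh
Hunk 3: at line 2 remove [ezukm,qtn,qok] add [krb,lrzr] -> 9 lines: yhzna iyky krb lrzr fjr kjafq ggsb jpf ofyh
Final line count: 9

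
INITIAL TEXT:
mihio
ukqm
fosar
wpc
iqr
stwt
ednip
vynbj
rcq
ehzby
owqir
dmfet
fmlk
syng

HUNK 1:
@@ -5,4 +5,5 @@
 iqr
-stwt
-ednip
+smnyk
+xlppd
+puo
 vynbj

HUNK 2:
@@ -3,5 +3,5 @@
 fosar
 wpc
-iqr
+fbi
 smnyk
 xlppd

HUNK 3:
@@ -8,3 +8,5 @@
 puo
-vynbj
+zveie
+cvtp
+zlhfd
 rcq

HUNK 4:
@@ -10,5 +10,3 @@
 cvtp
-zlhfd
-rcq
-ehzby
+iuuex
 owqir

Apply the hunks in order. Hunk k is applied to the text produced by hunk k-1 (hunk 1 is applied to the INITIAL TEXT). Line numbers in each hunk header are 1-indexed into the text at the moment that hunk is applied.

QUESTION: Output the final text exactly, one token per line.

Hunk 1: at line 5 remove [stwt,ednip] add [smnyk,xlppd,puo] -> 15 lines: mihio ukqm fosar wpc iqr smnyk xlppd puo vynbj rcq ehzby owqir dmfet fmlk syng
Hunk 2: at line 3 remove [iqr] add [fbi] -> 15 lines: mihio ukqm fosar wpc fbi smnyk xlppd puo vynbj rcq ehzby owqir dmfet fmlk syng
Hunk 3: at line 8 remove [vynbj] add [zveie,cvtp,zlhfd] -> 17 lines: mihio ukqm fosar wpc fbi smnyk xlppd puo zveie cvtp zlhfd rcq ehzby owqir dmfet fmlk syng
Hunk 4: at line 10 remove [zlhfd,rcq,ehzby] add [iuuex] -> 15 lines: mihio ukqm fosar wpc fbi smnyk xlppd puo zveie cvtp iuuex owqir dmfet fmlk syng

Answer: mihio
ukqm
fosar
wpc
fbi
smnyk
xlppd
puo
zveie
cvtp
iuuex
owqir
dmfet
fmlk
syng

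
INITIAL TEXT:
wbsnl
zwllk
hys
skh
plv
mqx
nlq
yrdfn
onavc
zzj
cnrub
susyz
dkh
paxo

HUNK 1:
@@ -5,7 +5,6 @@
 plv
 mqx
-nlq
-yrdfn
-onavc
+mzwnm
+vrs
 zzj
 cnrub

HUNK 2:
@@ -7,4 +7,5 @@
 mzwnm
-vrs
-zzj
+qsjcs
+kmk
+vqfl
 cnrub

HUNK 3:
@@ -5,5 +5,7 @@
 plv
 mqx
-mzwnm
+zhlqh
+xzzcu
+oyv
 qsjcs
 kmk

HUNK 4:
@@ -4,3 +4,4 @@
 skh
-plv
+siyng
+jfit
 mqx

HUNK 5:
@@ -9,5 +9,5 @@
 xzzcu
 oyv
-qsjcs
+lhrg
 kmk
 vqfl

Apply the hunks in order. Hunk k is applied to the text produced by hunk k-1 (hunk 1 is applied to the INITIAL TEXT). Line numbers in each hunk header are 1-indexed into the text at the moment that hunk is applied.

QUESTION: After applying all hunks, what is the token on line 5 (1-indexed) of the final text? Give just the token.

Hunk 1: at line 5 remove [nlq,yrdfn,onavc] add [mzwnm,vrs] -> 13 lines: wbsnl zwllk hys skh plv mqx mzwnm vrs zzj cnrub susyz dkh paxo
Hunk 2: at line 7 remove [vrs,zzj] add [qsjcs,kmk,vqfl] -> 14 lines: wbsnl zwllk hys skh plv mqx mzwnm qsjcs kmk vqfl cnrub susyz dkh paxo
Hunk 3: at line 5 remove [mzwnm] add [zhlqh,xzzcu,oyv] -> 16 lines: wbsnl zwllk hys skh plv mqx zhlqh xzzcu oyv qsjcs kmk vqfl cnrub susyz dkh paxo
Hunk 4: at line 4 remove [plv] add [siyng,jfit] -> 17 lines: wbsnl zwllk hys skh siyng jfit mqx zhlqh xzzcu oyv qsjcs kmk vqfl cnrub susyz dkh paxo
Hunk 5: at line 9 remove [qsjcs] add [lhrg] -> 17 lines: wbsnl zwllk hys skh siyng jfit mqx zhlqh xzzcu oyv lhrg kmk vqfl cnrub susyz dkh paxo
Final line 5: siyng

Answer: siyng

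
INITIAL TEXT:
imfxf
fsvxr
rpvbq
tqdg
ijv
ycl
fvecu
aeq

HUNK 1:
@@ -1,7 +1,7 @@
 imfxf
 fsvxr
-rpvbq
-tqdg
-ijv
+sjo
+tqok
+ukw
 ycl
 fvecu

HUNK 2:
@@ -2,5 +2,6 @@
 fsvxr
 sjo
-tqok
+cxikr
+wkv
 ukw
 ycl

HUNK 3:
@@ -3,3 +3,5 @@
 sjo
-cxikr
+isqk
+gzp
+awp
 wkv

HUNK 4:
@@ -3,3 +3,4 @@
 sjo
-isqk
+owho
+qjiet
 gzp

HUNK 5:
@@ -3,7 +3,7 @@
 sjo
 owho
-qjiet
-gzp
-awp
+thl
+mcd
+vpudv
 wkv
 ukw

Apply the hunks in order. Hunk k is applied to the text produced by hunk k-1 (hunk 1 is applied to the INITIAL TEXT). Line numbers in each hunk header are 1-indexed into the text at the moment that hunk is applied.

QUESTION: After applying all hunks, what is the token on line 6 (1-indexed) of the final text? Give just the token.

Answer: mcd

Derivation:
Hunk 1: at line 1 remove [rpvbq,tqdg,ijv] add [sjo,tqok,ukw] -> 8 lines: imfxf fsvxr sjo tqok ukw ycl fvecu aeq
Hunk 2: at line 2 remove [tqok] add [cxikr,wkv] -> 9 lines: imfxf fsvxr sjo cxikr wkv ukw ycl fvecu aeq
Hunk 3: at line 3 remove [cxikr] add [isqk,gzp,awp] -> 11 lines: imfxf fsvxr sjo isqk gzp awp wkv ukw ycl fvecu aeq
Hunk 4: at line 3 remove [isqk] add [owho,qjiet] -> 12 lines: imfxf fsvxr sjo owho qjiet gzp awp wkv ukw ycl fvecu aeq
Hunk 5: at line 3 remove [qjiet,gzp,awp] add [thl,mcd,vpudv] -> 12 lines: imfxf fsvxr sjo owho thl mcd vpudv wkv ukw ycl fvecu aeq
Final line 6: mcd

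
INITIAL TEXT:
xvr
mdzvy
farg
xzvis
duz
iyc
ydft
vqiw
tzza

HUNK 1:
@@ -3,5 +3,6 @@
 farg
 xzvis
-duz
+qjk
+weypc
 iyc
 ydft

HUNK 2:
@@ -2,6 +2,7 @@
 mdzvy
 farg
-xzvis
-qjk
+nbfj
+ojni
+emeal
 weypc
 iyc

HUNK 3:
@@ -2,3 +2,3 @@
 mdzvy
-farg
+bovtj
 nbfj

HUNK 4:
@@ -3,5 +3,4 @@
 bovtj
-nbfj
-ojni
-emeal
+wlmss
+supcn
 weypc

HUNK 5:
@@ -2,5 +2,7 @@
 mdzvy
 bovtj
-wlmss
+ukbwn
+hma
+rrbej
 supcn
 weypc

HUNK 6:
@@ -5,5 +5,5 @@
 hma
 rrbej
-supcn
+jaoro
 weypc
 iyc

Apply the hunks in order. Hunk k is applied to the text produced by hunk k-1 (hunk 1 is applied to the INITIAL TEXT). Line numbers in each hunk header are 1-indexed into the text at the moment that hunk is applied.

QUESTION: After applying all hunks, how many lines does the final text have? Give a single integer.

Hunk 1: at line 3 remove [duz] add [qjk,weypc] -> 10 lines: xvr mdzvy farg xzvis qjk weypc iyc ydft vqiw tzza
Hunk 2: at line 2 remove [xzvis,qjk] add [nbfj,ojni,emeal] -> 11 lines: xvr mdzvy farg nbfj ojni emeal weypc iyc ydft vqiw tzza
Hunk 3: at line 2 remove [farg] add [bovtj] -> 11 lines: xvr mdzvy bovtj nbfj ojni emeal weypc iyc ydft vqiw tzza
Hunk 4: at line 3 remove [nbfj,ojni,emeal] add [wlmss,supcn] -> 10 lines: xvr mdzvy bovtj wlmss supcn weypc iyc ydft vqiw tzza
Hunk 5: at line 2 remove [wlmss] add [ukbwn,hma,rrbej] -> 12 lines: xvr mdzvy bovtj ukbwn hma rrbej supcn weypc iyc ydft vqiw tzza
Hunk 6: at line 5 remove [supcn] add [jaoro] -> 12 lines: xvr mdzvy bovtj ukbwn hma rrbej jaoro weypc iyc ydft vqiw tzza
Final line count: 12

Answer: 12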